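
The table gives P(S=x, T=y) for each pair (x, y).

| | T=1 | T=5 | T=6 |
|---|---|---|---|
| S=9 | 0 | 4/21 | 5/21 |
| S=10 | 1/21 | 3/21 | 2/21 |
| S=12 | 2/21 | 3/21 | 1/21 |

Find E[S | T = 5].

51/5

P(T = 5) = 10/21.
Σ S·P over the event = 9·(4/21) + 10·(3/21) + 12·(3/21) = 34/7.
E[S | T = 5] = (34/7) / (10/21) = 51/5.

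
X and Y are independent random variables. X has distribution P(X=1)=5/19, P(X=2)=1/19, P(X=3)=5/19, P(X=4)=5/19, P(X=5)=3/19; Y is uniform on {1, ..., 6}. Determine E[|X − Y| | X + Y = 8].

10/7

P(X + Y = 8) = 7/57.
Summing |X−Y|·P(x,y) over outcomes with X + Y = 8 gives 10/57.
E[|X − Y| | X + Y = 8] = (10/57) / (7/57) = 10/7.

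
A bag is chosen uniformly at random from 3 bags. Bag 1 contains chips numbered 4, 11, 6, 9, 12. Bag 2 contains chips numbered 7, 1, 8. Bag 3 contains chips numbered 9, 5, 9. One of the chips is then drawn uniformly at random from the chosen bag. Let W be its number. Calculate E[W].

E[W | bag 1] = (4+11+6+9+12)/5 = 42/5.
E[W | bag 2] = (7+1+8)/3 = 16/3.
E[W | bag 3] = (9+5+9)/3 = 23/3.
E[W] = (1/3)·(42/5) + (1/3)·(16/3) + (1/3)·(23/3) = 107/15.

107/15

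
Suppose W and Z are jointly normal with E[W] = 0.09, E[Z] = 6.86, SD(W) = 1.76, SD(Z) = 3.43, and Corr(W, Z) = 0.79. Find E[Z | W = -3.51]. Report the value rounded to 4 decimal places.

E[Z | W=x] = μ_Z + ρ(σ_Z/σ_W)(x − μ_W) for jointly normal variables.
E[Z | W=-3.51] = 6.86 + (0.79)·(3.43/1.76)·(-3.51 − (0.09)) = 6.86 + (1.5396)·(-3.6) = 1.3174.

1.3174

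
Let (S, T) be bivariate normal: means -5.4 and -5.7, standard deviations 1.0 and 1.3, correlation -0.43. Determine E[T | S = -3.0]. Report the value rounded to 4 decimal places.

-7.0416

E[T | S=x] = μ_T + ρ(σ_T/σ_S)(x − μ_S) for jointly normal variables.
E[T | S=-3.0] = -5.7 + (-0.43)·(1.3/1.0)·(-3.0 − (-5.4)) = -5.7 + (-0.559)·(2.4) = -7.0416.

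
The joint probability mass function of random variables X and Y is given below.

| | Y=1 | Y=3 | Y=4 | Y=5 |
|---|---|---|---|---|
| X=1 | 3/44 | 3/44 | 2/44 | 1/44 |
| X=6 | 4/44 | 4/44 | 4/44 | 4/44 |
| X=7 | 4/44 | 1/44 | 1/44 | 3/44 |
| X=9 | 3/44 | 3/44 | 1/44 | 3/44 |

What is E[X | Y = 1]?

41/7

P(Y = 1) = 7/22.
Σ X·P over the event = 1·(3/44) + 6·(4/44) + 7·(4/44) + 9·(3/44) = 41/22.
E[X | Y = 1] = (41/22) / (7/22) = 41/7.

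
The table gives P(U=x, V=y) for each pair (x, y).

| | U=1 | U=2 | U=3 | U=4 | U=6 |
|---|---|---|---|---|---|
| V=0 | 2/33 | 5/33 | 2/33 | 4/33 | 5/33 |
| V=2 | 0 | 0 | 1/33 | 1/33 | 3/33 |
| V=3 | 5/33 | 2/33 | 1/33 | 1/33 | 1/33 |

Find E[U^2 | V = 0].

142/9

P(V = 0) = 6/11.
Σ U^2·P over the event = 1·(2/33) + 4·(5/33) + 9·(2/33) + 16·(4/33) + 36·(5/33) = 284/33.
E[U^2 | V = 0] = (284/33) / (6/11) = 142/9.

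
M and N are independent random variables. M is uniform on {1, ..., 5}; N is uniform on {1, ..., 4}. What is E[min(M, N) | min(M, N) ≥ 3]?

10/3

Outcomes with min(M, N) ≥ 3: (3,3), (3,4), (4,3), (4,4), (5,3), (5,4), each with probability 1/20.
E[min(M, N) | min(M, N) ≥ 3] = (3 + 3 + 3 + 4 + 3 + 4) / 6 = 10/3.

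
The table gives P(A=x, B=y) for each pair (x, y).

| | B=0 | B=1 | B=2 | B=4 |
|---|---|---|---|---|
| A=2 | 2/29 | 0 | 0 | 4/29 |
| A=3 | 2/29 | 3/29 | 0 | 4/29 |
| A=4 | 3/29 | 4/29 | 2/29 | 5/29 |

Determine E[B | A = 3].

P(A = 3) = 9/29.
Σ B·P over the event = 0·(2/29) + 1·(3/29) + 4·(4/29) = 19/29.
E[B | A = 3] = (19/29) / (9/29) = 19/9.

19/9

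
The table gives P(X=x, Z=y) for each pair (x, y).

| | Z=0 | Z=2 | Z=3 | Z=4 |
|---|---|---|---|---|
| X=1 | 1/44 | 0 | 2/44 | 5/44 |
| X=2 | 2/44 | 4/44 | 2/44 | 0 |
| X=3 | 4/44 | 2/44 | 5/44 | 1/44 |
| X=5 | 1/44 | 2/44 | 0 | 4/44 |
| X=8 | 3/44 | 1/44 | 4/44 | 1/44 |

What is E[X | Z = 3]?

P(Z = 3) = 13/44.
Summing X·P(X=x,Z=y) over the conditioning event gives 53/44.
E[X | Z = 3] = (53/44) / (13/44) = 53/13.

53/13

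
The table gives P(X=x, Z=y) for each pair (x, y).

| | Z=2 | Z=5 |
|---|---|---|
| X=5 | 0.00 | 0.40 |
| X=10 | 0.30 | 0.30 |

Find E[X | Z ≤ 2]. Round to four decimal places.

P(Z ≤ 2) = 0.30.
Σ X·P over the event = 10·(0.30) = 3.00.
E[X | Z ≤ 2] = (3.00) / (0.30) = 10.0000.

10.0000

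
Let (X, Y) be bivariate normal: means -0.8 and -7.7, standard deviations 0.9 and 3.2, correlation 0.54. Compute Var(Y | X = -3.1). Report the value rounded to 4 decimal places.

7.2540

The conditional variance in a bivariate normal is σ_Y²(1 − ρ²), independent of x.
Var(Y | X=-3.1) = (3.2)²·(1 − (0.54)²) = 10.24·0.7084 = 7.2540.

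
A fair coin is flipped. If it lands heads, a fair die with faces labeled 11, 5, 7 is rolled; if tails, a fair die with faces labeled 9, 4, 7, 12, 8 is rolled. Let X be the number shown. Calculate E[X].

47/6

E[X | heads] = (11+5+7)/3 = 23/3.
E[X | tails] = (9+4+7+12+8)/5 = 8.
By the law of total expectation,
E[X] = (1/2)·(23/3) + (1/2)·(8) = 47/6.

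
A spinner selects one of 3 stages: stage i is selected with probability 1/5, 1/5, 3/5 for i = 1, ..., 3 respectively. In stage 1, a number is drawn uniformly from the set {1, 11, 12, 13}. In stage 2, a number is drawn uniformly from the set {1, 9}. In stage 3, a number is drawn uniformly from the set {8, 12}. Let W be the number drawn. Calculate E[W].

177/20

E[W | stage 1] = (1+11+12+13)/4 = 37/4.
E[W | stage 2] = (1+9)/2 = 5.
E[W | stage 3] = (8+12)/2 = 10.
By the law of total expectation,
E[W] = (1/5)·(37/4) + (1/5)·(5) + (3/5)·(10) = 177/20.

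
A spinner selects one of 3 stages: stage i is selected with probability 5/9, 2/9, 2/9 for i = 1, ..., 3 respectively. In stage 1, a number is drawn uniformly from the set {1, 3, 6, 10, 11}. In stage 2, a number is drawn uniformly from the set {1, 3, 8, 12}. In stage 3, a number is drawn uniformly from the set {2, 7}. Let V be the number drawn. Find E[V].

52/9

E[V | stage 1] = (1+3+6+10+11)/5 = 31/5.
E[V | stage 2] = (1+3+8+12)/4 = 6.
E[V | stage 3] = (2+7)/2 = 9/2.
E[V] = (5/9)·(31/5) + (2/9)·(6) + (2/9)·(9/2) = 52/9.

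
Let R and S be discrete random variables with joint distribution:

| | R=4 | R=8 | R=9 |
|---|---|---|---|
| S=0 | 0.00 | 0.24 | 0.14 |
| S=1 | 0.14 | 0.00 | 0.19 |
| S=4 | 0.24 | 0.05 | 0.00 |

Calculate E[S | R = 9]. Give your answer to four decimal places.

P(R = 9) = 0.33.
Σ S·P over the event = 0·(0.14) + 1·(0.19) = 0.19.
E[S | R = 9] = (0.19) / (0.33) = 0.5758.

0.5758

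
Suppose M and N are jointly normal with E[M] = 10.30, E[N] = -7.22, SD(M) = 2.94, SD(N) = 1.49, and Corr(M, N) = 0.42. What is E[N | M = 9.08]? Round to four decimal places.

-7.4797

The regression of N on M has slope ρ·σ_N/σ_M and passes through (μ_M, μ_N).
E[N | M=9.08] = -7.22 + (0.42)·(1.49/2.94)·(9.08 − (10.30)) = -7.22 + (0.21286)·(-1.22) = -7.4797.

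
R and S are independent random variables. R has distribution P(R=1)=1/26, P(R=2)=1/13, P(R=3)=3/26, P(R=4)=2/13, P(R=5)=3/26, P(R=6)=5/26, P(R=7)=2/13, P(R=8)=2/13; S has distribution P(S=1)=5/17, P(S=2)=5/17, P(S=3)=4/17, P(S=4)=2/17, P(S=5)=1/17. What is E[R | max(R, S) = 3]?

P(max(R, S) = 3) = 27/221.
Summing R·P(x,y) over outcomes with max(R, S) = 3 gives 73/221.
E[R | max(R, S) = 3] = (73/221) / (27/221) = 73/27.

73/27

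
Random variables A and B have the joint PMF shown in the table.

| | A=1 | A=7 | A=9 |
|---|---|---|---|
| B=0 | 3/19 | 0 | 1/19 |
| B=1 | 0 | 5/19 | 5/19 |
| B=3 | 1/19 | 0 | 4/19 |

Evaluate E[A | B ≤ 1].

P(B ≤ 1) = 14/19.
Σ A·P over the event = 1·(3/19) + 7·(5/19) + 9·(1/19) + 9·(5/19) = 92/19.
E[A | B ≤ 1] = (92/19) / (14/19) = 46/7.

46/7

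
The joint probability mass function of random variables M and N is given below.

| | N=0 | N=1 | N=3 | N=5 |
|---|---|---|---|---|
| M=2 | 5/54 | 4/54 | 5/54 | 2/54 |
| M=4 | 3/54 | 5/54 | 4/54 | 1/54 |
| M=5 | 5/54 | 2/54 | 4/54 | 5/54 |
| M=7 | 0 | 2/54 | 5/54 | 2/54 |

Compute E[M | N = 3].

9/2

P(N = 3) = 1/3.
Σ M·P over the event = 2·(5/54) + 4·(4/54) + 5·(4/54) + 7·(5/54) = 3/2.
E[M | N = 3] = (3/2) / (1/3) = 9/2.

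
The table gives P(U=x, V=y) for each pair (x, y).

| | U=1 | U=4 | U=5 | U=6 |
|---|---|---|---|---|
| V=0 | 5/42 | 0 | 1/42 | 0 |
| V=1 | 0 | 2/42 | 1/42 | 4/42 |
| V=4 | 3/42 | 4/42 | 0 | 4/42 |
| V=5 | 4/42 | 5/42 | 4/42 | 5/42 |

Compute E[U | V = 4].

P(V = 4) = 11/42.
Σ U·P over the event = 1·(3/42) + 4·(4/42) + 6·(4/42) = 43/42.
E[U | V = 4] = (43/42) / (11/42) = 43/11.

43/11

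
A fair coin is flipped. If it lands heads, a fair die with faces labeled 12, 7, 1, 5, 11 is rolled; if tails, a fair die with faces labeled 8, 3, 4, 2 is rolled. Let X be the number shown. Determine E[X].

E[X | heads] = (12+7+1+5+11)/5 = 36/5.
E[X | tails] = (8+3+4+2)/4 = 17/4.
E[X] = (1/2)·(36/5) + (1/2)·(17/4) = 229/40.

229/40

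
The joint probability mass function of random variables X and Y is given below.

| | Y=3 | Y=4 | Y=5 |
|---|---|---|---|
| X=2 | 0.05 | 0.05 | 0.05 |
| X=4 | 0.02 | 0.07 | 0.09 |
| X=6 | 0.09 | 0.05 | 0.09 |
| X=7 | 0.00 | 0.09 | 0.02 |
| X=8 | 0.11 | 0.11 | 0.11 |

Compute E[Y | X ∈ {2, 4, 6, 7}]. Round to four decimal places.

4.1343

P(X ∈ {2, 4, 6, 7}) = 0.67.
Summing Y·P(X=x,Y=y) over the conditioning event gives 2.77.
E[Y | X ∈ {2, 4, 6, 7}] = (2.77) / (0.67) = 4.1343.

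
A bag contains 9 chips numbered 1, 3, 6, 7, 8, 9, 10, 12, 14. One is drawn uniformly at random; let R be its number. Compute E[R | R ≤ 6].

10/3

P(R ≤ 6) = 1/3.
Σ over the event: 1·1/9 + 3·1/9 + 6·1/9 = 10/9.
E[R | R ≤ 6] = (10/9) / (1/3) = 10/3.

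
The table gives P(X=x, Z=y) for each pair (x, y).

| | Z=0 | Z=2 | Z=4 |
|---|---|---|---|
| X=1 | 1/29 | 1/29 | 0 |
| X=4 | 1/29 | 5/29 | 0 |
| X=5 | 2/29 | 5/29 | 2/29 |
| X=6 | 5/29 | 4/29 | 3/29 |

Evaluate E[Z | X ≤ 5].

30/17

P(X ≤ 5) = 17/29.
Σ Z·P over the event = 0·(1/29) + 2·(1/29) + 0·(1/29) + 2·(5/29) + 0·(2/29) + 2·(5/29) + 4·(2/29) = 30/29.
E[Z | X ≤ 5] = (30/29) / (17/29) = 30/17.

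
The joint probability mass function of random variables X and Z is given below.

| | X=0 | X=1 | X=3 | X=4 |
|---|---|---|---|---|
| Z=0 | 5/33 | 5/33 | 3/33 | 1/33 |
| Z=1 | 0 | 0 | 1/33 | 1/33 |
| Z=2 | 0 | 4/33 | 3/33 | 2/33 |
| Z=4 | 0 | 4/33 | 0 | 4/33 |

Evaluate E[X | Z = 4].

5/2

P(Z = 4) = 8/33.
Σ X·P over the event = 1·(4/33) + 4·(4/33) = 20/33.
E[X | Z = 4] = (20/33) / (8/33) = 5/2.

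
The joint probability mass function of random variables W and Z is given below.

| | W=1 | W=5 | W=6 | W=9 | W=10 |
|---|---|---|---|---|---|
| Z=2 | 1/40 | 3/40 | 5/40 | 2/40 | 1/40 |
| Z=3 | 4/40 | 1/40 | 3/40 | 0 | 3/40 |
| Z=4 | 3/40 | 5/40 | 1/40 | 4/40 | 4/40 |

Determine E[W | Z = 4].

110/17

P(Z = 4) = 17/40.
Σ W·P over the event = 1·(3/40) + 5·(5/40) + 6·(1/40) + 9·(4/40) + 10·(4/40) = 11/4.
E[W | Z = 4] = (11/4) / (17/40) = 110/17.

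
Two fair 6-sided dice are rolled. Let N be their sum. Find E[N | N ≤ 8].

P(N ≤ 8) = 13/18.
Σ over the event: 2·1/36 + 3·1/18 + 4·1/12 + 5·1/9 + 6·5/36 + 7·1/6 + 8·5/36 = 38/9.
E[N | N ≤ 8] = (38/9) / (13/18) = 76/13.

76/13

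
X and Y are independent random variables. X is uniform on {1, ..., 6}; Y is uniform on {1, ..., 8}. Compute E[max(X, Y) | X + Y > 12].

23/3

P(X + Y > 12) = 1/16.
Summing max(X,Y)·P(x,y) over outcomes with X + Y > 12 gives 23/48.
E[max(X, Y) | X + Y > 12] = (23/48) / (1/16) = 23/3.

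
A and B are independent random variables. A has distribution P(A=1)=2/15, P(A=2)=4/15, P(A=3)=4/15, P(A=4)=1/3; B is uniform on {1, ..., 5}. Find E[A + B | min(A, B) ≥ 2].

P(min(A, B) ≥ 2) = 52/75.
Summing (A+B)·P(x,y) over outcomes with min(A, B) ≥ 2 gives 114/25.
E[A + B | min(A, B) ≥ 2] = (114/25) / (52/75) = 171/26.

171/26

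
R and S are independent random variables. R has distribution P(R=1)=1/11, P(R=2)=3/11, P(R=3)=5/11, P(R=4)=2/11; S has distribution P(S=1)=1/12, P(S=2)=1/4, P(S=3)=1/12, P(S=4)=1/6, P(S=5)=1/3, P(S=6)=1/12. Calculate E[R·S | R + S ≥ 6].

P(R + S ≥ 6) = 2/3.
Summing RS·P(x,y) over outcomes with R + S ≥ 6 gives 1129/132.
E[R·S | R + S ≥ 6] = (1129/132) / (2/3) = 1129/88.

1129/88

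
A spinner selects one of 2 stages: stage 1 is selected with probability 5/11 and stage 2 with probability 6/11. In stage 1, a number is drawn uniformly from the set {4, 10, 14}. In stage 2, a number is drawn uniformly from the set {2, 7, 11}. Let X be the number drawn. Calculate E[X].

E[X | stage 1] = (4+10+14)/3 = 28/3.
E[X | stage 2] = (2+7+11)/3 = 20/3.
By the law of total expectation,
E[X] = (5/11)·(28/3) + (6/11)·(20/3) = 260/33.

260/33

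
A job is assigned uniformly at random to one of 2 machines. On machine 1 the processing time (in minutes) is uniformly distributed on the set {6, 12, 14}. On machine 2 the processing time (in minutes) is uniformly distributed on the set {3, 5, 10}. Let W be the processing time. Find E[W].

E[W | machine 1] = (6+12+14)/3 = 32/3.
E[W | machine 2] = (3+5+10)/3 = 6.
E[W] = (1/2)·(32/3) + (1/2)·(6) = 25/3.

25/3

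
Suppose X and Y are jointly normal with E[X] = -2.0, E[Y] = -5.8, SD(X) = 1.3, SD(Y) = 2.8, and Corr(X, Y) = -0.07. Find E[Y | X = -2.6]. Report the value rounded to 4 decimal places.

The regression of Y on X has slope ρ·σ_Y/σ_X and passes through (μ_X, μ_Y).
E[Y | X=-2.6] = -5.8 + (-0.07)·(2.8/1.3)·(-2.6 − (-2.0)) = -5.8 + (-0.15077)·(-0.6) = -5.7095.

-5.7095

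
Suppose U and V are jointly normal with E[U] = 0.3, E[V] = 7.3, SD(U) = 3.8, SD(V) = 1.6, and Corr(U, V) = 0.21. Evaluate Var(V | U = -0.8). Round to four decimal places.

2.4471

Var(V | U=x) = (1 − ρ²)·σ_V².
Var(V | U=-0.8) = (1.6)²·(1 − (0.21)²) = 2.56·0.9559 = 2.4471.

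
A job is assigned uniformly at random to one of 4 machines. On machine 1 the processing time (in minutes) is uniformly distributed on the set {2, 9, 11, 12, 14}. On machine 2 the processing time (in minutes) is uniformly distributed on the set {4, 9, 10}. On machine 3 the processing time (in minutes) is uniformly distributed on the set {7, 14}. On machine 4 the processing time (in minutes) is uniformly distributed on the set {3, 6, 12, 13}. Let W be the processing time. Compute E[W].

E[W | machine 1] = (2+9+11+12+14)/5 = 48/5.
E[W | machine 2] = (4+9+10)/3 = 23/3.
E[W | machine 3] = (7+14)/2 = 21/2.
E[W | machine 4] = (3+6+12+13)/4 = 17/2.
E[W] = (1/4)·(48/5) + (1/4)·(23/3) + (1/4)·(21/2) + (1/4)·(17/2) = 136/15.

136/15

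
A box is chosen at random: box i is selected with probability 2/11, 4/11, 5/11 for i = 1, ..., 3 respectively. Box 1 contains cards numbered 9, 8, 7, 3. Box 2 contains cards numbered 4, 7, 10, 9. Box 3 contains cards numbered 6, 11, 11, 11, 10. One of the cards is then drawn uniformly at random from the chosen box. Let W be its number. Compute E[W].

E[W | box 1] = (9+8+7+3)/4 = 27/4.
E[W | box 2] = (4+7+10+9)/4 = 15/2.
E[W | box 3] = (6+11+11+11+10)/5 = 49/5.
E[W] = (2/11)·(27/4) + (4/11)·(15/2) + (5/11)·(49/5) = 185/22.

185/22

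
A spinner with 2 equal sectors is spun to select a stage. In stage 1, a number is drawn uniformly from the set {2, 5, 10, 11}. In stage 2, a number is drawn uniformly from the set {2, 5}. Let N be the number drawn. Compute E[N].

21/4

E[N | stage 1] = (2+5+10+11)/4 = 7.
E[N | stage 2] = (2+5)/2 = 7/2.
By the law of total expectation,
E[N] = (1/2)·(7) + (1/2)·(7/2) = 21/4.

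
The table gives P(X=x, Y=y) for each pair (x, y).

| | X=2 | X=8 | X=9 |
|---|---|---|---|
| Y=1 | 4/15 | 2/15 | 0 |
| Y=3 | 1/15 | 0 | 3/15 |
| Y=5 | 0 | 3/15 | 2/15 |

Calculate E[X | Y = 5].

42/5

P(Y = 5) = 1/3.
Σ X·P over the event = 8·(3/15) + 9·(2/15) = 14/5.
E[X | Y = 5] = (14/5) / (1/3) = 42/5.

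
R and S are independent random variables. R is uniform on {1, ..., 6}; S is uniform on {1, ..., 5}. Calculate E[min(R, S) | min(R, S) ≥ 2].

P(min(R, S) ≥ 2) = 2/3.
Summing min(R,S)·P(x,y) over outcomes with min(R, S) ≥ 2 gives 2.
E[min(R, S) | min(R, S) ≥ 2] = (2) / (2/3) = 3.

3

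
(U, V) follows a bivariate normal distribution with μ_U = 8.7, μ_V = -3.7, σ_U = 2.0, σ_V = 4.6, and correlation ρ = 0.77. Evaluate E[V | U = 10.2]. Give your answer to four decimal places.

The regression of V on U has slope ρ·σ_V/σ_U and passes through (μ_U, μ_V).
E[V | U=10.2] = -3.7 + (0.77)·(4.6/2.0)·(10.2 − (8.7)) = -3.7 + (1.771)·(1.5) = -1.0435.

-1.0435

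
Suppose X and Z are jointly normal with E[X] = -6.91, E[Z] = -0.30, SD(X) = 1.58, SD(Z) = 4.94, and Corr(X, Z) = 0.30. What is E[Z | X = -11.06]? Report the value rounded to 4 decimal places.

For a bivariate normal, E[Z | X=x] = μ_Z + ρ·(σ_Z/σ_X)·(x − μ_X).
E[Z | X=-11.06] = -0.30 + (0.30)·(4.94/1.58)·(-11.06 − (-6.91)) = -0.30 + (0.93797)·(-4.15) = -4.1926.

-4.1926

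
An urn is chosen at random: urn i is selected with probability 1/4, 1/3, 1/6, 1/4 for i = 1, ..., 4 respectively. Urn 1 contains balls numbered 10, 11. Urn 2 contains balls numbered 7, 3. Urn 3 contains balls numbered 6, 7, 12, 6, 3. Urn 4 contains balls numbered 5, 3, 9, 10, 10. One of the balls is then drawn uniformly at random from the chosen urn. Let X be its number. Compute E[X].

E[X | urn 1] = (10+11)/2 = 21/2.
E[X | urn 2] = (7+3)/2 = 5.
E[X | urn 3] = (6+7+12+6+3)/5 = 34/5.
E[X | urn 4] = (5+3+9+10+10)/5 = 37/5.
By the law of total expectation,
E[X] = (1/4)·(21/2) + (1/3)·(5) + (1/6)·(34/5) + (1/4)·(37/5) = 291/40.

291/40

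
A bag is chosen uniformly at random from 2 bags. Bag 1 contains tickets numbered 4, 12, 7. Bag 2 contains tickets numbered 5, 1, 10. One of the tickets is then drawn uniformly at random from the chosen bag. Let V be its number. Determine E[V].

13/2

E[V | bag 1] = (4+12+7)/3 = 23/3.
E[V | bag 2] = (5+1+10)/3 = 16/3.
E[V] = (1/2)·(23/3) + (1/2)·(16/3) = 13/2.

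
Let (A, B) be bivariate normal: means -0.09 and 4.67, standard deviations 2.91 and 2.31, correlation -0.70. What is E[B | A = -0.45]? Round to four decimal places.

4.8700

The regression of B on A has slope ρ·σ_B/σ_A and passes through (μ_A, μ_B).
E[B | A=-0.45] = 4.67 + (-0.70)·(2.31/2.91)·(-0.45 − (-0.09)) = 4.67 + (-0.55567)·(-0.36) = 4.8700.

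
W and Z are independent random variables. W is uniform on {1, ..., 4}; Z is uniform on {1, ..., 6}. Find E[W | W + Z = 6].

5/2

P(W + Z = 6) = 1/6.
Summing W·P(x,y) over outcomes with W + Z = 6 gives 5/12.
E[W | W + Z = 6] = (5/12) / (1/6) = 5/2.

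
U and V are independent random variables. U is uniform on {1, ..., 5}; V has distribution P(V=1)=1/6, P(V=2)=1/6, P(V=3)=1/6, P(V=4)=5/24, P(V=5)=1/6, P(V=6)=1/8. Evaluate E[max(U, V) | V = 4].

P(V = 4) = 5/24.
Summing max(U,V)·P(x,y) over outcomes with V = 4 gives 7/8.
E[max(U, V) | V = 4] = (7/8) / (5/24) = 21/5.

21/5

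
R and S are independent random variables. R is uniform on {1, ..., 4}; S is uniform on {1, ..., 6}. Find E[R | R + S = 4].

2

Outcomes with R + S = 4: (1,3), (2,2), (3,1), each with probability 1/24.
E[R | R + S = 4] = (1 + 2 + 3) / 3 = 2.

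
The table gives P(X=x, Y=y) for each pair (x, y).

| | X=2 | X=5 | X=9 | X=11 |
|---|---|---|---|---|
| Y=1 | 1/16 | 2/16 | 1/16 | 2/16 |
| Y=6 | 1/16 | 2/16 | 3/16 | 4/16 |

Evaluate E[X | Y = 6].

83/10

P(Y = 6) = 5/8.
Σ X·P over the event = 2·(1/16) + 5·(2/16) + 9·(3/16) + 11·(4/16) = 83/16.
E[X | Y = 6] = (83/16) / (5/8) = 83/10.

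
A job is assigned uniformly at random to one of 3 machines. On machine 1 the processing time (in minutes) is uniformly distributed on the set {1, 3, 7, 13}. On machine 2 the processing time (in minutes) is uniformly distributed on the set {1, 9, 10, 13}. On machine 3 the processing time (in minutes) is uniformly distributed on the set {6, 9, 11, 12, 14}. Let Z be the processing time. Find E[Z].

E[Z | machine 1] = (1+3+7+13)/4 = 6.
E[Z | machine 2] = (1+9+10+13)/4 = 33/4.
E[Z | machine 3] = (6+9+11+12+14)/5 = 52/5.
By the law of total expectation,
E[Z] = (1/3)·(6) + (1/3)·(33/4) + (1/3)·(52/5) = 493/60.

493/60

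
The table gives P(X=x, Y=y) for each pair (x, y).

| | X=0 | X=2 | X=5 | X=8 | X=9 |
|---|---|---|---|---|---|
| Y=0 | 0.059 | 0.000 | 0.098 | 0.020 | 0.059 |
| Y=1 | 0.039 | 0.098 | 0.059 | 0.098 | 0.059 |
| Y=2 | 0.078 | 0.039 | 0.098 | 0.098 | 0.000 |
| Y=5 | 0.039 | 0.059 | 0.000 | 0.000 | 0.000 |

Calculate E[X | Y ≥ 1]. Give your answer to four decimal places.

4.2880

P(Y ≥ 1) = 0.764.
Summing X·P(X=x,Y=y) over the conditioning event gives 3.276.
E[X | Y ≥ 1] = (3.276) / (0.764) = 4.2880.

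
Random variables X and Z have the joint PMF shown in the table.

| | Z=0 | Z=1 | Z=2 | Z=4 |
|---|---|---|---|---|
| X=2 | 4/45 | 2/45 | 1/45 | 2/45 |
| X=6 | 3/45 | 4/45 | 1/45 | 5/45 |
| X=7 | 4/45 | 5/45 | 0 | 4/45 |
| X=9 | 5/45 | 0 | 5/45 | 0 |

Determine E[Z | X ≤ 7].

P(X ≤ 7) = 7/9.
Summing Z·P(X=x,Z=y) over the conditioning event gives 59/45.
E[Z | X ≤ 7] = (59/45) / (7/9) = 59/35.

59/35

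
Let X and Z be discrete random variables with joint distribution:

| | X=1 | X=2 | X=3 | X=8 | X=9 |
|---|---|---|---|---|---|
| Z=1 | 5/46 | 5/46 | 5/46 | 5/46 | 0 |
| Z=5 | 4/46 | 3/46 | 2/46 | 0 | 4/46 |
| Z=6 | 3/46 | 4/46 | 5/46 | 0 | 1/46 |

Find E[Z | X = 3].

P(X = 3) = 6/23.
Σ Z·P over the event = 1·(5/46) + 5·(2/46) + 6·(5/46) = 45/46.
E[Z | X = 3] = (45/46) / (6/23) = 15/4.

15/4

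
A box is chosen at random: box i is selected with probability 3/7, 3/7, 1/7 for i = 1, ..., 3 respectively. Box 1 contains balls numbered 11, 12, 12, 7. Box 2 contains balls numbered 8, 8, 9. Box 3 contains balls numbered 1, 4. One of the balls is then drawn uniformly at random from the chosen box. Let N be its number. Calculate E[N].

59/7

E[N | box 1] = (11+12+12+7)/4 = 21/2.
E[N | box 2] = (8+8+9)/3 = 25/3.
E[N | box 3] = (1+4)/2 = 5/2.
By the law of total expectation,
E[N] = (3/7)·(21/2) + (3/7)·(25/3) + (1/7)·(5/2) = 59/7.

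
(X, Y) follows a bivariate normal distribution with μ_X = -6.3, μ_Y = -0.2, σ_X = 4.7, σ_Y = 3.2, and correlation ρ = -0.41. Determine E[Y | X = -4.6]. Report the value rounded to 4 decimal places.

-0.6746

E[Y | X=x] = μ_Y + ρ(σ_Y/σ_X)(x − μ_X) for jointly normal variables.
E[Y | X=-4.6] = -0.2 + (-0.41)·(3.2/4.7)·(-4.6 − (-6.3)) = -0.2 + (-0.27915)·(1.7) = -0.6746.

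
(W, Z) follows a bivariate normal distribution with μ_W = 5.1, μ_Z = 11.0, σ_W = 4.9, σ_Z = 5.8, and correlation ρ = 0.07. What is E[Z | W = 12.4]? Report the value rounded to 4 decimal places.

The regression of Z on W has slope ρ·σ_Z/σ_W and passes through (μ_W, μ_Z).
E[Z | W=12.4] = 11.0 + (0.07)·(5.8/4.9)·(12.4 − (5.1)) = 11.0 + (0.082857)·(7.3) = 11.6049.

11.6049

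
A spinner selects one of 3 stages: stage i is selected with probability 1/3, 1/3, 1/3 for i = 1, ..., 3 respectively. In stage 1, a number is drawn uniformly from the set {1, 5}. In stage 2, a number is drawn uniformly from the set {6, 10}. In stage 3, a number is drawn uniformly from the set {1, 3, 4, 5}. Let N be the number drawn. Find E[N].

E[N | stage 1] = (1+5)/2 = 3.
E[N | stage 2] = (6+10)/2 = 8.
E[N | stage 3] = (1+3+4+5)/4 = 13/4.
By the law of total expectation,
E[N] = (1/3)·(3) + (1/3)·(8) + (1/3)·(13/4) = 19/4.

19/4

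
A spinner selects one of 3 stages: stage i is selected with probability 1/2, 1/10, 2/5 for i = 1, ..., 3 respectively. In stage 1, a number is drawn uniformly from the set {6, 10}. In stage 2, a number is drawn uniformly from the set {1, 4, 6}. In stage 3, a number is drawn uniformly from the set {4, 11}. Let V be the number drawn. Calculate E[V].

E[V | stage 1] = (6+10)/2 = 8.
E[V | stage 2] = (1+4+6)/3 = 11/3.
E[V | stage 3] = (4+11)/2 = 15/2.
By the law of total expectation,
E[V] = (1/2)·(8) + (1/10)·(11/3) + (2/5)·(15/2) = 221/30.

221/30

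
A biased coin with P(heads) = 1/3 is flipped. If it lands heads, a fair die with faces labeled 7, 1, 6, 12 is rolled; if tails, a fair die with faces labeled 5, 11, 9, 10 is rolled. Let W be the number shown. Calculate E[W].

8

E[W | heads] = (7+1+6+12)/4 = 13/2.
E[W | tails] = (5+11+9+10)/4 = 35/4.
E[W] = (1/3)·(13/2) + (2/3)·(35/4) = 8.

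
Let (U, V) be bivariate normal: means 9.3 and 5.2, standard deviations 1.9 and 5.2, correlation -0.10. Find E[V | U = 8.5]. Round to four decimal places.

5.4189

E[V | U=x] = μ_V + ρ(σ_V/σ_U)(x − μ_U) for jointly normal variables.
E[V | U=8.5] = 5.2 + (-0.10)·(5.2/1.9)·(8.5 − (9.3)) = 5.2 + (-0.27368)·(-0.8) = 5.4189.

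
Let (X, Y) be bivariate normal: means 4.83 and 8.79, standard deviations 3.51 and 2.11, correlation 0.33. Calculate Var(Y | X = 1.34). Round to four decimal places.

The conditional variance in a bivariate normal is σ_Y²(1 − ρ²), independent of x.
Var(Y | X=1.34) = (2.11)²·(1 − (0.33)²) = 4.4521·0.8911 = 3.9673.

3.9673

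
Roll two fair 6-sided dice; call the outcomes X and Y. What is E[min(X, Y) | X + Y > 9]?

Outcomes with X + Y > 9: (4,6), (5,5), (5,6), (6,4), (6,5), (6,6), each with probability 1/36.
E[min(X, Y) | X + Y > 9] = (4 + 5 + 5 + 4 + 5 + 6) / 6 = 29/6.

29/6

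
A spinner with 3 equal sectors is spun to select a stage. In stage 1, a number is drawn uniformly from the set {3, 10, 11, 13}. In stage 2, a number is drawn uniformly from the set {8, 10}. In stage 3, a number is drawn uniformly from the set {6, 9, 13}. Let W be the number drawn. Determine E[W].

E[W | stage 1] = (3+10+11+13)/4 = 37/4.
E[W | stage 2] = (8+10)/2 = 9.
E[W | stage 3] = (6+9+13)/3 = 28/3.
By the law of total expectation,
E[W] = (1/3)·(37/4) + (1/3)·(9) + (1/3)·(28/3) = 331/36.

331/36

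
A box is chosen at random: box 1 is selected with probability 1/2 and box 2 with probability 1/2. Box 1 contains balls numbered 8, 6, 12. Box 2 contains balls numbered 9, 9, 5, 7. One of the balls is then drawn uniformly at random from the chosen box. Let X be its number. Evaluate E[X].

97/12

E[X | box 1] = (8+6+12)/3 = 26/3.
E[X | box 2] = (9+9+5+7)/4 = 15/2.
E[X] = (1/2)·(26/3) + (1/2)·(15/2) = 97/12.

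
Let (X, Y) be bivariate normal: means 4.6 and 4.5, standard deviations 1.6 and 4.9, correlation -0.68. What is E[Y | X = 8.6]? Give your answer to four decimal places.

-3.8300

E[Y | X=x] = μ_Y + ρ(σ_Y/σ_X)(x − μ_X) for jointly normal variables.
E[Y | X=8.6] = 4.5 + (-0.68)·(4.9/1.6)·(8.6 − (4.6)) = 4.5 + (-2.0825)·(4) = -3.8300.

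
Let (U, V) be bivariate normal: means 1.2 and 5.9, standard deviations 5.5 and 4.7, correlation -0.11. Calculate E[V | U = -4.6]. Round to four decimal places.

6.4452

For a bivariate normal, E[V | U=x] = μ_V + ρ·(σ_V/σ_U)·(x − μ_U).
E[V | U=-4.6] = 5.9 + (-0.11)·(4.7/5.5)·(-4.6 − (1.2)) = 5.9 + (-0.094)·(-5.8) = 6.4452.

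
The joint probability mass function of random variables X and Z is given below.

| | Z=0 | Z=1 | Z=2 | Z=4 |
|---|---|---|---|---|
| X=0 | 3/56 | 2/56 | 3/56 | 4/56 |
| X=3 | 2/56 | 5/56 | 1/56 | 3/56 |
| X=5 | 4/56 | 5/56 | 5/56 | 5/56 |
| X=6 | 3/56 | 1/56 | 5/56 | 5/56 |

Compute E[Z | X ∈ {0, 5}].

59/31

P(X ∈ {0, 5}) = 31/56.
Σ Z·P over the event = 0·(3/56) + 1·(2/56) + 2·(3/56) + 4·(4/56) + 0·(4/56) + 1·(5/56) + 2·(5/56) + 4·(5/56) = 59/56.
E[Z | X ∈ {0, 5}] = (59/56) / (31/56) = 59/31.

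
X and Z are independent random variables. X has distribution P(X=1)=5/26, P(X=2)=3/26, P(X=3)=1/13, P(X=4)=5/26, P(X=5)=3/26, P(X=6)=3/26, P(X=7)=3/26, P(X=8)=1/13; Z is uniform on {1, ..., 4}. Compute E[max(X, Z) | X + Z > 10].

P(X + Z > 10) = 7/104.
Summing max(X,Z)·P(x,y) over outcomes with X + Z > 10 gives 53/104.
E[max(X, Z) | X + Z > 10] = (53/104) / (7/104) = 53/7.

53/7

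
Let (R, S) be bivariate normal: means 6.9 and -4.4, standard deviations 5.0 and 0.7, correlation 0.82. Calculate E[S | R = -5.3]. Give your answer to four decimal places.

-5.8006

The regression of S on R has slope ρ·σ_S/σ_R and passes through (μ_R, μ_S).
E[S | R=-5.3] = -4.4 + (0.82)·(0.7/5.0)·(-5.3 − (6.9)) = -4.4 + (0.1148)·(-12.2) = -5.8006.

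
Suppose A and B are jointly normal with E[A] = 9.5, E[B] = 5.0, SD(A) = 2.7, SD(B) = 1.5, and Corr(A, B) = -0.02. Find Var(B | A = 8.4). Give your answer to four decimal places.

2.2491

For a bivariate normal, Var(B | A=x) = σ_B²(1 − ρ²).
Var(B | A=8.4) = (1.5)²·(1 − (-0.02)²) = 2.25·0.9996 = 2.2491.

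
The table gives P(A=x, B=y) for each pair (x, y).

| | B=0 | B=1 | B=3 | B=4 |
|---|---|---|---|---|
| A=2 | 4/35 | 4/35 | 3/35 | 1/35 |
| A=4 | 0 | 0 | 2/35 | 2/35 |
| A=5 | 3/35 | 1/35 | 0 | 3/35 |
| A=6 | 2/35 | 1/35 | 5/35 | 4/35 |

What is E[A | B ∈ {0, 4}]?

84/19

P(B ∈ {0, 4}) = 19/35.
Σ A·P over the event = 2·(4/35) + 2·(1/35) + 4·(2/35) + 5·(3/35) + 5·(3/35) + 6·(2/35) + 6·(4/35) = 12/5.
E[A | B ∈ {0, 4}] = (12/5) / (19/35) = 84/19.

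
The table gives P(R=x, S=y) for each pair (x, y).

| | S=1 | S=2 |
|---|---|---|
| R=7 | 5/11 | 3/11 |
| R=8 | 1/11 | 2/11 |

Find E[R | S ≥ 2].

37/5

P(S ≥ 2) = 5/11.
Σ R·P over the event = 7·(3/11) + 8·(2/11) = 37/11.
E[R | S ≥ 2] = (37/11) / (5/11) = 37/5.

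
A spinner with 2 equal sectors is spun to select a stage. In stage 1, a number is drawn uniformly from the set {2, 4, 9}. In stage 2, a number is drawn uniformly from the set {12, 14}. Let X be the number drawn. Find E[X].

9

E[X | stage 1] = (2+4+9)/3 = 5.
E[X | stage 2] = (12+14)/2 = 13.
By the law of total expectation,
E[X] = (1/2)·(5) + (1/2)·(13) = 9.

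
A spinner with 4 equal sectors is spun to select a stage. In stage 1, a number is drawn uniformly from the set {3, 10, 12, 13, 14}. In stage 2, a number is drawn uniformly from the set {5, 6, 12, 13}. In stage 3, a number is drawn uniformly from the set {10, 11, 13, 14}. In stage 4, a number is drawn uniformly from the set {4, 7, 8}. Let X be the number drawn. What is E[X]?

283/30

E[X | stage 1] = (3+10+12+13+14)/5 = 52/5.
E[X | stage 2] = (5+6+12+13)/4 = 9.
E[X | stage 3] = (10+11+13+14)/4 = 12.
E[X | stage 4] = (4+7+8)/3 = 19/3.
By the law of total expectation,
E[X] = (1/4)·(52/5) + (1/4)·(9) + (1/4)·(12) + (1/4)·(19/3) = 283/30.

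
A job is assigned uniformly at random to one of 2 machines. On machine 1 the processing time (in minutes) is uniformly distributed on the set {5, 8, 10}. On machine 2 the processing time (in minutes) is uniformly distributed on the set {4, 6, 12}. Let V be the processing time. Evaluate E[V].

15/2

E[V | machine 1] = (5+8+10)/3 = 23/3.
E[V | machine 2] = (4+6+12)/3 = 22/3.
By the law of total expectation,
E[V] = (1/2)·(23/3) + (1/2)·(22/3) = 15/2.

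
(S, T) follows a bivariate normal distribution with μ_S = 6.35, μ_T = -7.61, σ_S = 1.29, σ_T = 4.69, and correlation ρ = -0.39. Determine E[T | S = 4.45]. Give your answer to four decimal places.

-4.9160

E[T | S=x] = μ_T + ρ(σ_T/σ_S)(x − μ_S) for jointly normal variables.
E[T | S=4.45] = -7.61 + (-0.39)·(4.69/1.29)·(4.45 − (6.35)) = -7.61 + (-1.4179)·(-1.9) = -4.9160.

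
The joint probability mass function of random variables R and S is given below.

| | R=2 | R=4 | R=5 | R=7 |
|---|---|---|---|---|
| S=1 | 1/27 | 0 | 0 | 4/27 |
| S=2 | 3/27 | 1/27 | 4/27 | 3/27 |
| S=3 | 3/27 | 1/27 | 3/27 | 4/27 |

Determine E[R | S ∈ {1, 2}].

81/16

P(S ∈ {1, 2}) = 16/27.
Σ R·P over the event = 2·(1/27) + 2·(3/27) + 4·(1/27) + 5·(4/27) + 7·(4/27) + 7·(3/27) = 3.
E[R | S ∈ {1, 2}] = (3) / (16/27) = 81/16.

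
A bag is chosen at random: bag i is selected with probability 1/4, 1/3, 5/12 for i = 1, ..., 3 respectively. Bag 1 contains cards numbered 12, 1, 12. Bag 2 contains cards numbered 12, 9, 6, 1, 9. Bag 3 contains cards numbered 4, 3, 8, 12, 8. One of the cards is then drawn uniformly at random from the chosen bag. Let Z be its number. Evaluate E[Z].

112/15

E[Z | bag 1] = (12+1+12)/3 = 25/3.
E[Z | bag 2] = (12+9+6+1+9)/5 = 37/5.
E[Z | bag 3] = (4+3+8+12+8)/5 = 7.
By the law of total expectation,
E[Z] = (1/4)·(25/3) + (1/3)·(37/5) + (5/12)·(7) = 112/15.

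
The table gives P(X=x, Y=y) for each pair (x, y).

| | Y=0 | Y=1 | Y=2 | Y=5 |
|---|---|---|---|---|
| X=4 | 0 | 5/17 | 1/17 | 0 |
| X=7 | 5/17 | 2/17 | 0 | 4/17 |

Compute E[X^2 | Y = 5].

P(Y = 5) = 4/17.
Σ X^2·P over the event = 49·(4/17) = 196/17.
E[X^2 | Y = 5] = (196/17) / (4/17) = 49.

49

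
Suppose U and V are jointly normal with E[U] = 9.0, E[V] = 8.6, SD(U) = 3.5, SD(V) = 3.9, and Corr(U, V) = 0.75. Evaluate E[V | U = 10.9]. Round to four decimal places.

E[V | U=x] = μ_V + ρ(σ_V/σ_U)(x − μ_U) for jointly normal variables.
E[V | U=10.9] = 8.6 + (0.75)·(3.9/3.5)·(10.9 − (9.0)) = 8.6 + (0.835714)·(1.9) = 10.1879.

10.1879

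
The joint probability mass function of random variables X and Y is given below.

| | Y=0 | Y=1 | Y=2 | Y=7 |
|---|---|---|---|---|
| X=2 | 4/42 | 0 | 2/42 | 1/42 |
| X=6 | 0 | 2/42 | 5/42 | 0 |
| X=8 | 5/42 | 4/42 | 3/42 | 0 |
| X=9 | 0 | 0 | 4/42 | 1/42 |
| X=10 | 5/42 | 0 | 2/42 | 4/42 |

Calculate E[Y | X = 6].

P(X = 6) = 1/6.
Summing Y·P(X=x,Y=y) over the conditioning event gives 2/7.
E[Y | X = 6] = (2/7) / (1/6) = 12/7.

12/7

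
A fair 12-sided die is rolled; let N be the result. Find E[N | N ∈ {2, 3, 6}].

11/3

P(N ∈ {2, 3, 6}) = 1/4.
Σ over the event: 2·1/12 + 3·1/12 + 6·1/12 = 11/12.
E[N | N ∈ {2, 3, 6}] = (11/12) / (1/4) = 11/3.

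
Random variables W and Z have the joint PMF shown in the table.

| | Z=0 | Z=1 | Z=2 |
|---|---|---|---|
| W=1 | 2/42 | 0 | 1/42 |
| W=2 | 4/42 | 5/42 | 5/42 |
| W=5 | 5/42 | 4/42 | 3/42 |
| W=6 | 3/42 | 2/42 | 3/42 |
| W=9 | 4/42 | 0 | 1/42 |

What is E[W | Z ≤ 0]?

89/18

P(Z ≤ 0) = 3/7.
Σ W·P over the event = 1·(2/42) + 2·(4/42) + 5·(5/42) + 6·(3/42) + 9·(4/42) = 89/42.
E[W | Z ≤ 0] = (89/42) / (3/7) = 89/18.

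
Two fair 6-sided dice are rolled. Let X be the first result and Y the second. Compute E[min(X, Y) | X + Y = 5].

P(X + Y = 5) = 1/9.
Summing min(X,Y)·P(x,y) over outcomes with X + Y = 5 gives 1/6.
E[min(X, Y) | X + Y = 5] = (1/6) / (1/9) = 3/2.

3/2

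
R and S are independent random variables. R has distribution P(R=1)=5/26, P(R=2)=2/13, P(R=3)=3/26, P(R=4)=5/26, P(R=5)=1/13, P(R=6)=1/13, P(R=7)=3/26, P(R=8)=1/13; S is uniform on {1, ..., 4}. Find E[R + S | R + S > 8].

P(R + S > 8) = 23/104.
Summing (R+S)·P(x,y) over outcomes with R + S > 8 gives 115/52.
E[R + S | R + S > 8] = (115/52) / (23/104) = 10.

10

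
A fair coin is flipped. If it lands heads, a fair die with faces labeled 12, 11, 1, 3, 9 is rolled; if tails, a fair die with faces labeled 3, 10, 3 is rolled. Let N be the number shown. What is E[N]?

E[N | heads] = (12+11+1+3+9)/5 = 36/5.
E[N | tails] = (3+10+3)/3 = 16/3.
By the law of total expectation,
E[N] = (1/2)·(36/5) + (1/2)·(16/3) = 94/15.

94/15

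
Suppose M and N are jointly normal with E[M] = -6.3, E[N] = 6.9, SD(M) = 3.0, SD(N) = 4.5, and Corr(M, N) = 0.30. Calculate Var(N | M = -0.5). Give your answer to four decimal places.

18.4275

The conditional variance in a bivariate normal is σ_N²(1 − ρ²), independent of x.
Var(N | M=-0.5) = (4.5)²·(1 − (0.30)²) = 20.25·0.91 = 18.4275.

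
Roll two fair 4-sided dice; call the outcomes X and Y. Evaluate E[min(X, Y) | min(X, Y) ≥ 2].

P(min(X, Y) ≥ 2) = 9/16.
Summing min(X,Y)·P(x,y) over outcomes with min(X, Y) ≥ 2 gives 23/16.
E[min(X, Y) | min(X, Y) ≥ 2] = (23/16) / (9/16) = 23/9.

23/9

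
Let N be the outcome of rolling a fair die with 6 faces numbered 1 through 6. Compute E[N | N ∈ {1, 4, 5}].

10/3

P(N ∈ {1, 4, 5}) = 1/2.
Σ over the event: 1·1/6 + 4·1/6 + 5·1/6 = 5/3.
E[N | N ∈ {1, 4, 5}] = (5/3) / (1/2) = 10/3.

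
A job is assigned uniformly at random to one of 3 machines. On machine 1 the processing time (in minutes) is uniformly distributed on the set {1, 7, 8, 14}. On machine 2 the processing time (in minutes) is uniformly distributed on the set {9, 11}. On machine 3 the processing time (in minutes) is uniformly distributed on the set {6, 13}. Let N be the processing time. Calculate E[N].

9

E[N | machine 1] = (1+7+8+14)/4 = 15/2.
E[N | machine 2] = (9+11)/2 = 10.
E[N | machine 3] = (6+13)/2 = 19/2.
By the law of total expectation,
E[N] = (1/3)·(15/2) + (1/3)·(10) + (1/3)·(19/2) = 9.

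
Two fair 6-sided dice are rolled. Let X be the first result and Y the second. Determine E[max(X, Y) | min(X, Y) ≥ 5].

23/4

Outcomes with min(X, Y) ≥ 5: (5,5), (5,6), (6,5), (6,6), each with probability 1/36.
E[max(X, Y) | min(X, Y) ≥ 5] = (5 + 6 + 6 + 6) / 4 = 23/4.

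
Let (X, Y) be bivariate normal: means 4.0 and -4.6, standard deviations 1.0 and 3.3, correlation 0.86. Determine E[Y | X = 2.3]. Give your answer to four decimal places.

E[Y | X=x] = μ_Y + ρ(σ_Y/σ_X)(x − μ_X) for jointly normal variables.
E[Y | X=2.3] = -4.6 + (0.86)·(3.3/1.0)·(2.3 − (4.0)) = -4.6 + (2.838)·(-1.7) = -9.4246.

-9.4246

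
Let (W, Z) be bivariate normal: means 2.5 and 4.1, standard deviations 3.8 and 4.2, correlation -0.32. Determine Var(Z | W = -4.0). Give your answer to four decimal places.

Var(Z | W=x) = (1 − ρ²)·σ_Z².
Var(Z | W=-4.0) = (4.2)²·(1 − (-0.32)²) = 17.64·0.8976 = 15.8337.

15.8337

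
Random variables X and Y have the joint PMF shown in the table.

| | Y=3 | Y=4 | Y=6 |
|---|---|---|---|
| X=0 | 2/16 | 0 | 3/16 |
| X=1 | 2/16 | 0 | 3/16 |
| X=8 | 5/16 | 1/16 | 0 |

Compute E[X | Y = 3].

P(Y = 3) = 9/16.
Summing X·P(X=x,Y=y) over the conditioning event gives 21/8.
E[X | Y = 3] = (21/8) / (9/16) = 14/3.

14/3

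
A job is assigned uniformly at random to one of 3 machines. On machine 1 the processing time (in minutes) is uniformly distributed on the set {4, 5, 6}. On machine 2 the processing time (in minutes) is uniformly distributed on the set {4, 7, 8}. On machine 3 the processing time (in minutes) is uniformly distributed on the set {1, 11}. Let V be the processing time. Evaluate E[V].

E[V | machine 1] = (4+5+6)/3 = 5.
E[V | machine 2] = (4+7+8)/3 = 19/3.
E[V | machine 3] = (1+11)/2 = 6.
E[V] = (1/3)·(5) + (1/3)·(19/3) + (1/3)·(6) = 52/9.

52/9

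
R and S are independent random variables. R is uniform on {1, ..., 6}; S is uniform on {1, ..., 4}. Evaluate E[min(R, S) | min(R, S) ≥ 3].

Outcomes with min(R, S) ≥ 3: (3,3), (3,4), (4,3), (4,4), (5,3), (5,4), (6,3), (6,4), each with probability 1/24.
E[min(R, S) | min(R, S) ≥ 3] = (3 + 3 + 3 + 4 + 3 + 4 + 3 + 4) / 8 = 27/8.

27/8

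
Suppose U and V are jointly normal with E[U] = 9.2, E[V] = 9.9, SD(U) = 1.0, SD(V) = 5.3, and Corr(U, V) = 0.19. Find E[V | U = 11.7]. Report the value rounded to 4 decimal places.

The regression of V on U has slope ρ·σ_V/σ_U and passes through (μ_U, μ_V).
E[V | U=11.7] = 9.9 + (0.19)·(5.3/1.0)·(11.7 − (9.2)) = 9.9 + (1.007)·(2.5) = 12.4175.

12.4175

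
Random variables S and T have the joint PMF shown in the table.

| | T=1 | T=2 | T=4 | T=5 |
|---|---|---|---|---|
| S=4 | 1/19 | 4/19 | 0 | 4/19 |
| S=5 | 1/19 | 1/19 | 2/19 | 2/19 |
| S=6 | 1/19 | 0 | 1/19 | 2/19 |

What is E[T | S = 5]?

P(S = 5) = 6/19.
Σ T·P over the event = 1·(1/19) + 2·(1/19) + 4·(2/19) + 5·(2/19) = 21/19.
E[T | S = 5] = (21/19) / (6/19) = 7/2.

7/2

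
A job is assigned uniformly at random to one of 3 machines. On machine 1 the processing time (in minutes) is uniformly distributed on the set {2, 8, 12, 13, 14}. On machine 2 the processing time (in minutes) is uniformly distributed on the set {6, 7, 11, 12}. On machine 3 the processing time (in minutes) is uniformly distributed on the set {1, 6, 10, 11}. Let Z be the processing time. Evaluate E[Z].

E[Z | machine 1] = (2+8+12+13+14)/5 = 49/5.
E[Z | machine 2] = (6+7+11+12)/4 = 9.
E[Z | machine 3] = (1+6+10+11)/4 = 7.
By the law of total expectation,
E[Z] = (1/3)·(49/5) + (1/3)·(9) + (1/3)·(7) = 43/5.

43/5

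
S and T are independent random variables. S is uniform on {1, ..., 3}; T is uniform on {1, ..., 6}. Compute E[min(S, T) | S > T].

4/3

Outcomes with S > T: (2,1), (3,1), (3,2), each with probability 1/18.
E[min(S, T) | S > T] = (1 + 1 + 2) / 3 = 4/3.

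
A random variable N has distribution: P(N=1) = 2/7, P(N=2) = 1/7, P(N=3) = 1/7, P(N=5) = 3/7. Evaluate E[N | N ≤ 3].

P(N ≤ 3) = 4/7.
Σ over the event: 1·2/7 + 2·1/7 + 3·1/7 = 1.
E[N | N ≤ 3] = (1) / (4/7) = 7/4.

7/4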